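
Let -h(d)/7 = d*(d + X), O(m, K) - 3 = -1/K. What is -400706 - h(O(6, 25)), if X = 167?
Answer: -248240268/625 ≈ -3.9718e+5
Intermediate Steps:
O(m, K) = 3 - 1/K
h(d) = -7*d*(167 + d) (h(d) = -7*d*(d + 167) = -7*d*(167 + d))
-400706 - h(O(6, 25)) = -400706 - (-7)*(3 - 1/25)*(167 + (3 - 1/25)) = -400706 - (-7)*74*(167 + 74/25)/25 = -400706 - (-7)*74*4249/(25*25) = -400706 - 1*(-2200982/625) = -400706 + 2200982/625 = -248240268/625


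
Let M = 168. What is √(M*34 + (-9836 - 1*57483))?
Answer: I*√61607 ≈ 248.21*I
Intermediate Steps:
√(M*34 + (-9836 - 1*57483)) = √(168*34 + (-9836 - 1*57483)) = √(5712 + (-9836 - 57483)) = √(5712 - 67319) = √(-61607) = I*√61607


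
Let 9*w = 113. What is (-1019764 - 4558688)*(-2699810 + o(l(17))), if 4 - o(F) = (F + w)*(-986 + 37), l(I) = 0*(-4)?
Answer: 14994269685076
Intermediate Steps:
w = 113/9 (w = (1/9)*113 = 113/9 ≈ 12.556)
l(I) = 0
o(F) = 107273/9 + 949*F (o(F) = 4 - (F + 113/9)*(-986 + 37) = 4 - (113/9 + F)*(-949) = 4 - (-107237/9 - 949*F) = 4 + (107237/9 + 949*F) = 107273/9 + 949*F)
(-1019764 - 4558688)*(-2699810 + o(l(17))) = (-1019764 - 4558688)*(-2699810 + (107273/9 + 949*0)) = -5578452*(-2699810 + (107273/9 + 0)) = -5578452*(-2699810 + 107273/9) = -5578452*(-24191017/9) = 14994269685076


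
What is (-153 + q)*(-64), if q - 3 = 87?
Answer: 4032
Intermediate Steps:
q = 90 (q = 3 + 87 = 90)
(-153 + q)*(-64) = (-153 + 90)*(-64) = -63*(-64) = 4032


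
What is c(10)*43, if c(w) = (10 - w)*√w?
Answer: 0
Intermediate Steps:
c(w) = √w*(10 - w)
c(10)*43 = (√10*(10 - 1*10))*43 = (√10*(10 - 10))*43 = (√10*0)*43 = 0*43 = 0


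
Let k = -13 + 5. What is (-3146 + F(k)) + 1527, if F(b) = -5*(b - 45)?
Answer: -1354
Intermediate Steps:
k = -8
F(b) = 225 - 5*b (F(b) = -5*(-45 + b) = 225 - 5*b)
(-3146 + F(k)) + 1527 = (-3146 + (225 - 5*(-8))) + 1527 = (-3146 + (225 + 40)) + 1527 = (-3146 + 265) + 1527 = -2881 + 1527 = -1354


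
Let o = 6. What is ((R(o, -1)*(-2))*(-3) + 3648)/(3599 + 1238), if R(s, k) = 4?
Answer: 3672/4837 ≈ 0.75915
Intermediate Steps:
((R(o, -1)*(-2))*(-3) + 3648)/(3599 + 1238) = ((4*(-2))*(-3) + 3648)/(3599 + 1238) = (-8*(-3) + 3648)/4837 = (24 + 3648)*(1/4837) = 3672*(1/4837) = 3672/4837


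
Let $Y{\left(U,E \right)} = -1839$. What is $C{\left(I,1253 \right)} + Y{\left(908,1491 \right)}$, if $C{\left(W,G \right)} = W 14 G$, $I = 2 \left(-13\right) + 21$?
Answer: $-89549$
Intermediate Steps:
$I = -5$ ($I = -26 + 21 = -5$)
$C{\left(W,G \right)} = 14 G W$ ($C{\left(W,G \right)} = 14 W G = 14 G W$)
$C{\left(I,1253 \right)} + Y{\left(908,1491 \right)} = 14 \cdot 1253 \left(-5\right) - 1839 = -87710 - 1839 = -89549$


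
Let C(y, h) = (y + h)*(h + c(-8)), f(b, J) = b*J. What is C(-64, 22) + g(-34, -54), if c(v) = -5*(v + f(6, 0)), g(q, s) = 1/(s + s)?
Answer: -281233/108 ≈ -2604.0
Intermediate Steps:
g(q, s) = 1/(2*s)
f(b, J) = J*b
c(v) = -5*v (c(v) = -5*(v + 0*6) = -5*(v + 0) = -5*v)
C(y, h) = (40 + h)*(h + y) (C(y, h) = (y + h)*(h - 5*(-8)) = (h + y)*(h + 40) = (h + y)*(40 + h) = (40 + h)*(h + y))
C(-64, 22) + g(-34, -54) = (22**2 + 40*22 + 40*(-64) + 22*(-64)) + (1/2)/(-54) = (484 + 880 - 2560 - 1408) + (1/2)*(-1/54) = -2604 - 1/108 = -281233/108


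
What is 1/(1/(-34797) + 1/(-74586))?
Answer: -865123014/36461 ≈ -23727.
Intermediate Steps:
1/(1/(-34797) + 1/(-74586)) = 1/(-1/34797 - 1/74586) = 1/(-36461/865123014) = -865123014/36461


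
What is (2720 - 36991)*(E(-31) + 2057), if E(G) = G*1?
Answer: -69433046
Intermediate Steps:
E(G) = G
(2720 - 36991)*(E(-31) + 2057) = (2720 - 36991)*(-31 + 2057) = -34271*2026 = -69433046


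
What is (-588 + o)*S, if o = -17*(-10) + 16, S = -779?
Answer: 313158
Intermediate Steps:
o = 186 (o = 170 + 16 = 186)
(-588 + o)*S = (-588 + 186)*(-779) = -402*(-779) = 313158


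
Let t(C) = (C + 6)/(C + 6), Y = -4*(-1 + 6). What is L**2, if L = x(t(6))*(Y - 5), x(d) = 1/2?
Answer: 625/4 ≈ 156.25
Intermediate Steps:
Y = -20 (Y = -4*5 = -20)
t(C) = 1 (t(C) = (6 + C)/(6 + C) = 1)
x(d) = 1/2
L = -25/2 (L = (-20 - 5)/2 = (1/2)*(-25) = -25/2 ≈ -12.500)
L**2 = (-25/2)**2 = 625/4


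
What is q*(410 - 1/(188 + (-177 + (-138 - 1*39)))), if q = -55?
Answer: -3743355/166 ≈ -22550.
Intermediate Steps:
q*(410 - 1/(188 + (-177 + (-138 - 1*39)))) = -55*(410 - 1/(188 + (-177 + (-138 - 1*39)))) = -55*(410 - 1/(188 + (-177 + (-138 - 39)))) = -55*(410 - 1/(188 + (-177 - 177))) = -55*(410 - 1/(188 - 354)) = -55*(410 - 1/(-166)) = -55*(410 - 1*(-1/166)) = -55*(410 + 1/166) = -55*68061/166 = -3743355/166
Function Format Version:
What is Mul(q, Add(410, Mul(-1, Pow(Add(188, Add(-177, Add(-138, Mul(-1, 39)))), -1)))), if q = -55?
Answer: Rational(-3743355, 166) ≈ -22550.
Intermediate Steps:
Mul(q, Add(410, Mul(-1, Pow(Add(188, Add(-177, Add(-138, Mul(-1, 39)))), -1)))) = Mul(-55, Add(410, Mul(-1, Pow(Add(188, Add(-177, Add(-138, Mul(-1, 39)))), -1)))) = Mul(-55, Add(410, Mul(-1, Pow(Add(188, Add(-177, Add(-138, -39))), -1)))) = Mul(-55, Add(410, Mul(-1, Pow(Add(188, Add(-177, -177)), -1)))) = Mul(-55, Add(410, Mul(-1, Pow(Add(188, -354), -1)))) = Mul(-55, Add(410, Mul(-1, Pow(-166, -1)))) = Mul(-55, Add(410, Mul(-1, Rational(-1, 166)))) = Mul(-55, Add(410, Rational(1, 166))) = Mul(-55, Rational(68061, 166)) = Rational(-3743355, 166)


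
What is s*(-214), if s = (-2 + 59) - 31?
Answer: -5564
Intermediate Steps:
s = 26 (s = 57 - 31 = 26)
s*(-214) = 26*(-214) = -5564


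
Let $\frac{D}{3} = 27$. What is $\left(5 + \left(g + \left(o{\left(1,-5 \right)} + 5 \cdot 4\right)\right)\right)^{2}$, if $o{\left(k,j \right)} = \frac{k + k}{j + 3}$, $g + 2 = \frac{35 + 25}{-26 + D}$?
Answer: $\frac{64516}{121} \approx 533.19$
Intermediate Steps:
$D = 81$ ($D = 3 \cdot 27 = 81$)
$g = - \frac{10}{11}$ ($g = -2 + \frac{35 + 25}{-26 + 81} = -2 + \frac{60}{55} = -2 + 60 \cdot \frac{1}{55} = -2 + \frac{12}{11} = - \frac{10}{11} \approx -0.90909$)
$o{\left(k,j \right)} = \frac{2 k}{3 + j}$
$\left(5 + \left(g + \left(o{\left(1,-5 \right)} + 5 \cdot 4\right)\right)\right)^{2} = \left(5 + \left(- \frac{10}{11} + \left(2 \cdot 1 \frac{1}{3 - 5} + 5 \cdot 4\right)\right)\right)^{2} = \left(5 + \left(- \frac{10}{11} + \left(2 \cdot 1 \frac{1}{-2} + 20\right)\right)\right)^{2} = \left(5 + \left(- \frac{10}{11} + \left(2 \cdot 1 \left(- \frac{1}{2}\right) + 20\right)\right)\right)^{2} = \left(5 + \left(- \frac{10}{11} + \left(-1 + 20\right)\right)\right)^{2} = \left(5 + \left(- \frac{10}{11} + 19\right)\right)^{2} = \left(5 + \frac{199}{11}\right)^{2} = \left(\frac{254}{11}\right)^{2} = \frac{64516}{121}$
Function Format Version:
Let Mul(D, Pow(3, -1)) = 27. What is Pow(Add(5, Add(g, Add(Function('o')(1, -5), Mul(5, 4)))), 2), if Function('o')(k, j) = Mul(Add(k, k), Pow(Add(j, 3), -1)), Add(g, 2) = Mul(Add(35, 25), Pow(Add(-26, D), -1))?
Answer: Rational(64516, 121) ≈ 533.19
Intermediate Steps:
D = 81 (D = Mul(3, 27) = 81)
g = Rational(-10, 11) (g = Add(-2, Mul(Add(35, 25), Pow(Add(-26, 81), -1))) = Add(-2, Mul(60, Pow(55, -1))) = Add(-2, Mul(60, Rational(1, 55))) = Add(-2, Rational(12, 11)) = Rational(-10, 11) ≈ -0.90909)
Function('o')(k, j) = Mul(2, k, Pow(Add(3, j), -1)) (Function('o')(k, j) = Mul(Mul(2, k), Pow(Add(3, j), -1)) = Mul(2, k, Pow(Add(3, j), -1)))
Pow(Add(5, Add(g, Add(Function('o')(1, -5), Mul(5, 4)))), 2) = Pow(Add(5, Add(Rational(-10, 11), Add(Mul(2, 1, Pow(Add(3, -5), -1)), Mul(5, 4)))), 2) = Pow(Add(5, Add(Rational(-10, 11), Add(Mul(2, 1, Pow(-2, -1)), 20))), 2) = Pow(Add(5, Add(Rational(-10, 11), Add(Mul(2, 1, Rational(-1, 2)), 20))), 2) = Pow(Add(5, Add(Rational(-10, 11), Add(-1, 20))), 2) = Pow(Add(5, Add(Rational(-10, 11), 19)), 2) = Pow(Add(5, Rational(199, 11)), 2) = Pow(Rational(254, 11), 2) = Rational(64516, 121)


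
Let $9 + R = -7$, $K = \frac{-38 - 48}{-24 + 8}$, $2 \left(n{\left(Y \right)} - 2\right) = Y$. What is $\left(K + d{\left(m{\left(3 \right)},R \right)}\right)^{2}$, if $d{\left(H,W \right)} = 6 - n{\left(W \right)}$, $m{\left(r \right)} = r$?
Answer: $\frac{19321}{64} \approx 301.89$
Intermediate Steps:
$n{\left(Y \right)} = 2 + \frac{Y}{2}$
$K = \frac{43}{8}$ ($K = - \frac{86}{-16} = \left(-86\right) \left(- \frac{1}{16}\right) = \frac{43}{8} \approx 5.375$)
$R = -16$ ($R = -9 - 7 = -16$)
$d{\left(H,W \right)} = 4 - \frac{W}{2}$ ($d{\left(H,W \right)} = 6 - \left(2 + \frac{W}{2}\right) = 4 - \frac{W}{2}$)
$\left(K + d{\left(m{\left(3 \right)},R \right)}\right)^{2} = \left(\frac{43}{8} + \left(4 - -8\right)\right)^{2} = \left(\frac{43}{8} + \left(4 + 8\right)\right)^{2} = \left(\frac{43}{8} + 12\right)^{2} = \left(\frac{139}{8}\right)^{2} = \frac{19321}{64}$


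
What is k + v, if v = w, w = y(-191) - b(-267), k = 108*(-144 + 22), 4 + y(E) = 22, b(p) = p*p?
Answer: -84447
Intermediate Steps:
b(p) = p**2
y(E) = 18 (y(E) = -4 + 22 = 18)
k = -13176 (k = 108*(-122) = -13176)
w = -71271 (w = 18 - 1*(-267)**2 = 18 - 1*71289 = 18 - 71289 = -71271)
v = -71271
k + v = -13176 - 71271 = -84447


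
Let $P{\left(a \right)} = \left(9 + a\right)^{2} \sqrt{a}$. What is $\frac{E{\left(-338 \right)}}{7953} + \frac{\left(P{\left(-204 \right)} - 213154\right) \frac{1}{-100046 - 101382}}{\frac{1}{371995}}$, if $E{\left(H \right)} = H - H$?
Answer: $\frac{39646111115}{100714} - \frac{14145109875 i \sqrt{51}}{100714} \approx 3.9365 \cdot 10^{5} - 1.003 \cdot 10^{6} i$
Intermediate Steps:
$E{\left(H \right)} = 0$
$P{\left(a \right)} = \sqrt{a} \left(9 + a\right)^{2}$
$\frac{E{\left(-338 \right)}}{7953} + \frac{\left(P{\left(-204 \right)} - 213154\right) \frac{1}{-100046 - 101382}}{\frac{1}{371995}} = \frac{0}{7953} + \frac{\left(\sqrt{-204} \left(9 - 204\right)^{2} - 213154\right) \frac{1}{-100046 - 101382}}{\frac{1}{371995}} = 0 \cdot \frac{1}{7953} + \frac{2 i \sqrt{51} \left(-195\right)^{2} - 213154}{-201428} \frac{1}{\frac{1}{371995}} = 0 + \left(2 i \sqrt{51} \cdot 38025 - 213154\right) \left(- \frac{1}{201428}\right) 371995 = 0 + \left(76050 i \sqrt{51} - 213154\right) \left(- \frac{1}{201428}\right) 371995 = 0 + \left(-213154 + 76050 i \sqrt{51}\right) \left(- \frac{1}{201428}\right) 371995 = 0 + \left(\frac{106577}{100714} - \frac{38025 i \sqrt{51}}{100714}\right) 371995 = 0 + \left(\frac{39646111115}{100714} - \frac{14145109875 i \sqrt{51}}{100714}\right) = \frac{39646111115}{100714} - \frac{14145109875 i \sqrt{51}}{100714}$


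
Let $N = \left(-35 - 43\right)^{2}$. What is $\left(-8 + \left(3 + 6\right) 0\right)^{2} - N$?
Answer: $-6020$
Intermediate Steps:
$N = 6084$ ($N = \left(-78\right)^{2} = 6084$)
$\left(-8 + \left(3 + 6\right) 0\right)^{2} - N = \left(-8 + \left(3 + 6\right) 0\right)^{2} - 6084 = \left(-8 + 9 \cdot 0\right)^{2} - 6084 = \left(-8 + 0\right)^{2} - 6084 = \left(-8\right)^{2} - 6084 = 64 - 6084 = -6020$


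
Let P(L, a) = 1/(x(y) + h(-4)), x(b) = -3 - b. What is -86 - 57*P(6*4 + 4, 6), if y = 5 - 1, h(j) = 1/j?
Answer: -2266/29 ≈ -78.138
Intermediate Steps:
y = 4
P(L, a) = -4/29 (P(L, a) = 1/((-3 - 1*4) + 1/(-4)) = 1/((-3 - 4) - ¼) = 1/(-7 - ¼) = 1/(-29/4) = -4/29)
-86 - 57*P(6*4 + 4, 6) = -86 - 57*(-4/29) = -86 + 228/29 = -2266/29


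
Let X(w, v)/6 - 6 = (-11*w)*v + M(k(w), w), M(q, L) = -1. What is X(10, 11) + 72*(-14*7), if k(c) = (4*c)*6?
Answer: -14286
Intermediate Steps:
k(c) = 24*c
X(w, v) = 30 - 66*v*w (X(w, v) = 36 + 6*((-11*w)*v - 1) = 36 + 6*(-11*v*w - 1) = 36 + 6*(-1 - 11*v*w) = 36 + (-6 - 66*v*w) = 30 - 66*v*w)
X(10, 11) + 72*(-14*7) = (30 - 66*11*10) + 72*(-14*7) = (30 - 7260) + 72*(-98) = -7230 - 7056 = -14286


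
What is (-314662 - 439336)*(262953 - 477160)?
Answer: 161511649586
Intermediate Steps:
(-314662 - 439336)*(262953 - 477160) = -753998*(-214207) = 161511649586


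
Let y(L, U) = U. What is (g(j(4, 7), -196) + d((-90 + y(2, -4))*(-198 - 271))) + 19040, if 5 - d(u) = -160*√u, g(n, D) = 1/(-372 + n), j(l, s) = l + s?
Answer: 6875244/361 + 160*√44086 ≈ 52640.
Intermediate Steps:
d(u) = 5 + 160*√u (d(u) = 5 - (-160)*√u = 5 + 160*√u)
(g(j(4, 7), -196) + d((-90 + y(2, -4))*(-198 - 271))) + 19040 = (1/(-372 + (4 + 7)) + (5 + 160*√((-90 - 4)*(-198 - 271)))) + 19040 = (1/(-372 + 11) + (5 + 160*√(-94*(-469)))) + 19040 = (1/(-361) + (5 + 160*√44086)) + 19040 = (-1/361 + (5 + 160*√44086)) + 19040 = (1804/361 + 160*√44086) + 19040 = 6875244/361 + 160*√44086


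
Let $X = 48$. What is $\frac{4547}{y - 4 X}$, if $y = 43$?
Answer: $- \frac{4547}{149} \approx -30.517$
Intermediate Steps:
$\frac{4547}{y - 4 X} = \frac{4547}{43 - 192} = \frac{4547}{-149} = 4547 \left(- \frac{1}{149}\right) = - \frac{4547}{149}$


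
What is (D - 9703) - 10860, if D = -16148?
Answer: -36711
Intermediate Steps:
(D - 9703) - 10860 = (-16148 - 9703) - 10860 = -25851 - 10860 = -36711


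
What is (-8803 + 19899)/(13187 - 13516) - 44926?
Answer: -14791750/329 ≈ -44960.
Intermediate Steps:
(-8803 + 19899)/(13187 - 13516) - 44926 = 11096/(-329) - 44926 = 11096*(-1/329) - 44926 = -11096/329 - 44926 = -14791750/329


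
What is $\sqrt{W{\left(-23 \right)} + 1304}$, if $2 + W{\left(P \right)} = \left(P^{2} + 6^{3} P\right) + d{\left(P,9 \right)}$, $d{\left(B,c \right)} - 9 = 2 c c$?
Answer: $i \sqrt{2966} \approx 54.461 i$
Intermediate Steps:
$d{\left(B,c \right)} = 9 + 2 c^{2}$ ($d{\left(B,c \right)} = 9 + 2 c c = 9 + 2 c^{2}$)
$W{\left(P \right)} = 169 + P^{2} + 216 P$ ($W{\left(P \right)} = -2 + \left(\left(P^{2} + 6^{3} P\right) + \left(9 + 2 \cdot 9^{2}\right)\right) = -2 + \left(\left(P^{2} + 216 P\right) + \left(9 + 2 \cdot 81\right)\right) = -2 + \left(\left(P^{2} + 216 P\right) + \left(9 + 162\right)\right) = -2 + \left(\left(P^{2} + 216 P\right) + 171\right) = -2 + \left(171 + P^{2} + 216 P\right) = 169 + P^{2} + 216 P$)
$\sqrt{W{\left(-23 \right)} + 1304} = \sqrt{\left(169 + \left(-23\right)^{2} + 216 \left(-23\right)\right) + 1304} = \sqrt{\left(169 + 529 - 4968\right) + 1304} = \sqrt{-4270 + 1304} = \sqrt{-2966} = i \sqrt{2966}$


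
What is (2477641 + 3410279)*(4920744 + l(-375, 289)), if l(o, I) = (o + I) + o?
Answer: 28970232681360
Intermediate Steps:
l(o, I) = I + 2*o (l(o, I) = (I + o) + o = I + 2*o)
(2477641 + 3410279)*(4920744 + l(-375, 289)) = (2477641 + 3410279)*(4920744 + (289 + 2*(-375))) = 5887920*(4920744 + (289 - 750)) = 5887920*(4920744 - 461) = 5887920*4920283 = 28970232681360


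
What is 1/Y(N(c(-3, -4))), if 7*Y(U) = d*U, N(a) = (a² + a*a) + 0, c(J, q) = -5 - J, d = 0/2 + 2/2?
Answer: 7/8 ≈ 0.87500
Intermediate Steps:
d = 1 (d = 0*(½) + 2*(½) = 0 + 1 = 1)
N(a) = 2*a² (N(a) = (a² + a²) + 0 = 2*a² + 0 = 2*a²)
Y(U) = U/7 (Y(U) = (1*U)/7 = U/7)
1/Y(N(c(-3, -4))) = 1/((2*(-5 - 1*(-3))²)/7) = 1/((2*(-5 + 3)²)/7) = 1/((2*(-2)²)/7) = 1/((2*4)/7) = 1/((⅐)*8) = 1/(8/7) = 7/8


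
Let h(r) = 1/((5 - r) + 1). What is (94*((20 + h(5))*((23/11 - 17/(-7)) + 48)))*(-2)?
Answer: -2280816/11 ≈ -2.0735e+5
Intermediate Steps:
h(r) = 1/(6 - r)
(94*((20 + h(5))*((23/11 - 17/(-7)) + 48)))*(-2) = (94*((20 - 1/(-6 + 5))*((23/11 - 17/(-7)) + 48)))*(-2) = (94*((20 - 1/(-1))*((23*(1/11) - 17*(-⅐)) + 48)))*(-2) = (94*((20 - 1*(-1))*((23/11 + 17/7) + 48)))*(-2) = (94*((20 + 1)*(348/77 + 48)))*(-2) = (94*(21*(4044/77)))*(-2) = (94*(12132/11))*(-2) = (1140408/11)*(-2) = -2280816/11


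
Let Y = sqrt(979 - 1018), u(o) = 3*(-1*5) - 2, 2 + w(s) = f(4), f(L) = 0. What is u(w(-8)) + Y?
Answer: -17 + I*sqrt(39) ≈ -17.0 + 6.245*I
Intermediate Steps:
w(s) = -2 (w(s) = -2 + 0 = -2)
u(o) = -17 (u(o) = 3*(-5) - 2 = -15 - 2 = -17)
Y = I*sqrt(39) (Y = sqrt(-39) = I*sqrt(39) ≈ 6.245*I)
u(w(-8)) + Y = -17 + I*sqrt(39)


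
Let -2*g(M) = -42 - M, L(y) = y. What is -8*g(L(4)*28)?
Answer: -616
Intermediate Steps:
g(M) = 21 + M/2 (g(M) = -(-42 - M)/2 = 21 + M/2)
-8*g(L(4)*28) = -8*(21 + (4*28)/2) = -8*(21 + (½)*112) = -8*(21 + 56) = -8*77 = -616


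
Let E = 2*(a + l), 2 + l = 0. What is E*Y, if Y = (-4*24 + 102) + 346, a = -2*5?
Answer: -8448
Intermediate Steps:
l = -2 (l = -2 + 0 = -2)
a = -10
E = -24 (E = 2*(-10 - 2) = 2*(-12) = -24)
Y = 352 (Y = (-96 + 102) + 346 = 6 + 346 = 352)
E*Y = -24*352 = -8448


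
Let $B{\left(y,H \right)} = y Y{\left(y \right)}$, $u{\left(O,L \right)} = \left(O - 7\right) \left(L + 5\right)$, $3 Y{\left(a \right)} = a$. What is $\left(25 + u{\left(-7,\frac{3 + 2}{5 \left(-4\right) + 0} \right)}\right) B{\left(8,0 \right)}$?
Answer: $- \frac{2656}{3} \approx -885.33$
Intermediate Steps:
$Y{\left(a \right)} = \frac{a}{3}$
$u{\left(O,L \right)} = \left(-7 + O\right) \left(5 + L\right)$
$B{\left(y,H \right)} = \frac{y^{2}}{3}$ ($B{\left(y,H \right)} = y \frac{y}{3} = \frac{y^{2}}{3}$)
$\left(25 + u{\left(-7,\frac{3 + 2}{5 \left(-4\right) + 0} \right)}\right) B{\left(8,0 \right)} = \left(25 + \left(-35 - 7 \frac{3 + 2}{5 \left(-4\right) + 0} + 5 \left(-7\right) + \frac{3 + 2}{5 \left(-4\right) + 0} \left(-7\right)\right)\right) \frac{8^{2}}{3} = \left(25 - \left(70 - \frac{5}{-20 + 0} \left(-7\right) + 7 \cdot 5 \frac{1}{-20 + 0}\right)\right) \frac{1}{3} \cdot 64 = \left(25 - \left(70 - \frac{5}{-20} \left(-7\right) + 7 \cdot 5 \frac{1}{-20}\right)\right) \frac{64}{3} = \left(25 - \left(70 - 5 \left(- \frac{1}{20}\right) \left(-7\right) + 7 \cdot 5 \left(- \frac{1}{20}\right)\right)\right) \frac{64}{3} = \left(25 - \frac{133}{2}\right) \frac{64}{3} = \left(- \frac{83}{2}\right) \frac{64}{3} = - \frac{2656}{3}$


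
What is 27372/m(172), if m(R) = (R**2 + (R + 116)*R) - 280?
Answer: 2281/6570 ≈ 0.34718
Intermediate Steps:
m(R) = -280 + R**2 + R*(116 + R) (m(R) = (R**2 + (116 + R)*R) - 280 = (R**2 + R*(116 + R)) - 280 = -280 + R**2 + R*(116 + R))
27372/m(172) = 27372/(-280 + 2*172**2 + 116*172) = 27372/(-280 + 2*29584 + 19952) = 27372/(-280 + 59168 + 19952) = 27372/78840 = 27372*(1/78840) = 2281/6570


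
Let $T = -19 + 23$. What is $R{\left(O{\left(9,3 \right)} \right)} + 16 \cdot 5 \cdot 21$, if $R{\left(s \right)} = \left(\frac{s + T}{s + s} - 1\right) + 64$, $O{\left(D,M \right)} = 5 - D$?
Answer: $1743$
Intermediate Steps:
$T = 4$
$R{\left(s \right)} = 63 + \frac{4 + s}{2 s}$ ($R{\left(s \right)} = \left(\frac{s + 4}{s + s} - 1\right) + 64 = \left(\frac{4 + s}{2 s} - 1\right) + 64 = \left(-1 + \frac{4 + s}{2 s}\right) + 64 = 63 + \frac{4 + s}{2 s}$)
$R{\left(O{\left(9,3 \right)} \right)} + 16 \cdot 5 \cdot 21 = \left(\frac{127}{2} + \frac{2}{5 - 9}\right) + 16 \cdot 5 \cdot 21 = \left(\frac{127}{2} + \frac{2}{5 - 9}\right) + 80 \cdot 21 = \left(\frac{127}{2} + \frac{2}{-4}\right) + 1680 = \left(\frac{127}{2} + 2 \left(- \frac{1}{4}\right)\right) + 1680 = \left(\frac{127}{2} - \frac{1}{2}\right) + 1680 = 63 + 1680 = 1743$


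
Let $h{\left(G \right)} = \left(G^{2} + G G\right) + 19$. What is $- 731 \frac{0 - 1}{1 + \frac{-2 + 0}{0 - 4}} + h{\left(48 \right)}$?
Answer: $\frac{15343}{3} \approx 5114.3$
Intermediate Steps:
$h{\left(G \right)} = 19 + 2 G^{2}$ ($h{\left(G \right)} = \left(G^{2} + G^{2}\right) + 19 = 2 G^{2} + 19 = 19 + 2 G^{2}$)
$- 731 \frac{0 - 1}{1 + \frac{-2 + 0}{0 - 4}} + h{\left(48 \right)} = - 731 \frac{0 - 1}{1 + \frac{-2 + 0}{0 - 4}} + \left(19 + 2 \cdot 48^{2}\right) = - 731 \left(- \frac{1}{1 - \frac{2}{-4}}\right) + \left(19 + 2 \cdot 2304\right) = - 731 \left(- \frac{1}{1 - - \frac{1}{2}}\right) + \left(19 + 4608\right) = - 731 \left(- \frac{1}{1 + \frac{1}{2}}\right) + 4627 = - 731 \left(- \frac{1}{\frac{3}{2}}\right) + 4627 = - 731 \left(\left(-1\right) \frac{2}{3}\right) + 4627 = \left(-731\right) \left(- \frac{2}{3}\right) + 4627 = \frac{1462}{3} + 4627 = \frac{15343}{3}$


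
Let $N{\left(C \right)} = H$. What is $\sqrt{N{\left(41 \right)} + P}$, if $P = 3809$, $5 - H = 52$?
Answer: $3 \sqrt{418} \approx 61.335$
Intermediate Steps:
$H = -47$ ($H = 5 - 52 = -47$)
$N{\left(C \right)} = -47$
$\sqrt{N{\left(41 \right)} + P} = \sqrt{-47 + 3809} = \sqrt{3762} = 3 \sqrt{418}$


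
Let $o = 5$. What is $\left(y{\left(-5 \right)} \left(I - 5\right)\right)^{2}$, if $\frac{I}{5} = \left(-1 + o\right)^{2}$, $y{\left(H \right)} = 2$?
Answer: $22500$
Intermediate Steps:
$I = 80$ ($I = 5 \left(-1 + 5\right)^{2} = 5 \cdot 4^{2} = 5 \cdot 16 = 80$)
$\left(y{\left(-5 \right)} \left(I - 5\right)\right)^{2} = \left(2 \left(80 - 5\right)\right)^{2} = \left(2 \cdot 75\right)^{2} = 150^{2} = 22500$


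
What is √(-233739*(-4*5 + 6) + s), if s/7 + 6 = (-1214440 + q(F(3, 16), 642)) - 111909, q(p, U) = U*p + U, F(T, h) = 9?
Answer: I*√5967199 ≈ 2442.8*I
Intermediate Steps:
q(p, U) = U + U*p
s = -9239545 (s = -42 + 7*((-1214440 + 642*(1 + 9)) - 111909) = -42 + 7*((-1214440 + 642*10) - 111909) = -42 + 7*((-1214440 + 6420) - 111909) = -42 + 7*(-1208020 - 111909) = -42 + 7*(-1319929) = -42 - 9239503 = -9239545)
√(-233739*(-4*5 + 6) + s) = √(-233739*(-4*5 + 6) - 9239545) = √(-233739*(-20 + 6) - 9239545) = √(-233739*(-14) - 9239545) = √(3272346 - 9239545) = √(-5967199) = I*√5967199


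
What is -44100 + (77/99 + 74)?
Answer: -396227/9 ≈ -44025.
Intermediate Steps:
-44100 + (77/99 + 74) = -44100 + (77*(1/99) + 74) = -44100 + (7/9 + 74) = -44100 + 673/9 = -396227/9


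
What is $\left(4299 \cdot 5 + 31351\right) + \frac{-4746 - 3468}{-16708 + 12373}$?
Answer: $\frac{76365208}{1445} \approx 52848.0$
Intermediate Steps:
$\left(4299 \cdot 5 + 31351\right) + \frac{-4746 - 3468}{-16708 + 12373} = \left(21495 + 31351\right) - \frac{8214}{-4335} = 52846 - - \frac{2738}{1445} = 52846 + \frac{2738}{1445} = \frac{76365208}{1445}$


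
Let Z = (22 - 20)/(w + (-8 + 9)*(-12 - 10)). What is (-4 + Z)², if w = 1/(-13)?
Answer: 1378276/82369 ≈ 16.733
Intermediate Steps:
w = -1/13 ≈ -0.076923
Z = -26/287 (Z = (22 - 20)/(-1/13 + (-8 + 9)*(-12 - 10)) = 2/(-1/13 + 1*(-22)) = 2/(-1/13 - 22) = 2/(-287/13) = 2*(-13/287) = -26/287 ≈ -0.090592)
(-4 + Z)² = (-4 - 26/287)² = (-1174/287)² = 1378276/82369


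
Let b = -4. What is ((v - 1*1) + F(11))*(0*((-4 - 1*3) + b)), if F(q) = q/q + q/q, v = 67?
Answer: 0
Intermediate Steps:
F(q) = 2 (F(q) = 1 + 1 = 2)
((v - 1*1) + F(11))*(0*((-4 - 1*3) + b)) = ((67 - 1*1) + 2)*(0*((-4 - 1*3) - 4)) = ((67 - 1) + 2)*(0*((-4 - 3) - 4)) = (66 + 2)*(0*(-7 - 4)) = 68*(0*(-11)) = 68*0 = 0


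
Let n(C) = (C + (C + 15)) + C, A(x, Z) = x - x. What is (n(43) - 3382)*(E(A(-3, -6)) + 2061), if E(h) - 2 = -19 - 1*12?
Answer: -6579616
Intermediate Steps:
A(x, Z) = 0
E(h) = -29 (E(h) = 2 + (-19 - 1*12) = 2 + (-19 - 12) = 2 - 31 = -29)
n(C) = 15 + 3*C (n(C) = (C + (15 + C)) + C = (15 + 2*C) + C = 15 + 3*C)
(n(43) - 3382)*(E(A(-3, -6)) + 2061) = ((15 + 3*43) - 3382)*(-29 + 2061) = ((15 + 129) - 3382)*2032 = (144 - 3382)*2032 = -3238*2032 = -6579616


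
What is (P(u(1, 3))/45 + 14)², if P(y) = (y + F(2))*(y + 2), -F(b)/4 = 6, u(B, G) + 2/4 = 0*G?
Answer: 625681/3600 ≈ 173.80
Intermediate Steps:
u(B, G) = -½ (u(B, G) = -½ + 0*G = -½ + 0 = -½)
F(b) = -24 (F(b) = -4*6 = -24)
P(y) = (-24 + y)*(2 + y) (P(y) = (y - 24)*(y + 2) = (-24 + y)*(2 + y))
(P(u(1, 3))/45 + 14)² = ((-48 + (-½)² - 22*(-½))/45 + 14)² = ((-48 + ¼ + 11)*(1/45) + 14)² = (-147/4*1/45 + 14)² = (-49/60 + 14)² = (791/60)² = 625681/3600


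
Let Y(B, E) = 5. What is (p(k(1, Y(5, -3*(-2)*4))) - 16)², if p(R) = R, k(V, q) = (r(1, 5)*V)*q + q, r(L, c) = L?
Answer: 36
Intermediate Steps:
k(V, q) = q + V*q (k(V, q) = (1*V)*q + q = V*q + q = q + V*q)
(p(k(1, Y(5, -3*(-2)*4))) - 16)² = (5*(1 + 1) - 16)² = (5*2 - 16)² = (10 - 16)² = (-6)² = 36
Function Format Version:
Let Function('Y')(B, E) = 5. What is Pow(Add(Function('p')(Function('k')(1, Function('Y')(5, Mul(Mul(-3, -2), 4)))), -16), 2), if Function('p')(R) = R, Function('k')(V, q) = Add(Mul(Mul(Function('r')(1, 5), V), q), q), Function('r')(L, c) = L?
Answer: 36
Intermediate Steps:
Function('k')(V, q) = Add(q, Mul(V, q)) (Function('k')(V, q) = Add(Mul(Mul(1, V), q), q) = Add(Mul(V, q), q) = Add(q, Mul(V, q)))
Pow(Add(Function('p')(Function('k')(1, Function('Y')(5, Mul(Mul(-3, -2), 4)))), -16), 2) = Pow(Add(Mul(5, Add(1, 1)), -16), 2) = Pow(Add(Mul(5, 2), -16), 2) = Pow(Add(10, -16), 2) = Pow(-6, 2) = 36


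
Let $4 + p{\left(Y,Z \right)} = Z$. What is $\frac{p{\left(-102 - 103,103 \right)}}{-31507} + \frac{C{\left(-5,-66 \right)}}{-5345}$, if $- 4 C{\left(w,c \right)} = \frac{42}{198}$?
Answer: $- \frac{69627911}{22229448780} \approx -0.0031322$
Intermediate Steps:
$p{\left(Y,Z \right)} = -4 + Z$
$C{\left(w,c \right)} = - \frac{7}{132}$ ($C{\left(w,c \right)} = - \frac{42 \cdot \frac{1}{198}}{4} = \left(- \frac{1}{4}\right) \frac{7}{33} = - \frac{7}{132}$)
$\frac{p{\left(-102 - 103,103 \right)}}{-31507} + \frac{C{\left(-5,-66 \right)}}{-5345} = \frac{-4 + 103}{-31507} - \frac{7}{132 \left(-5345\right)} = 99 \left(- \frac{1}{31507}\right) - - \frac{7}{705540} = - \frac{99}{31507} + \frac{7}{705540} = - \frac{69627911}{22229448780}$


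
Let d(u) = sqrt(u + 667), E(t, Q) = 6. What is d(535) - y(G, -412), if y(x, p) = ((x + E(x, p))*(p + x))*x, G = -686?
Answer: 512195040 + sqrt(1202) ≈ 5.1220e+8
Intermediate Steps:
d(u) = sqrt(667 + u)
y(x, p) = x*(6 + x)*(p + x) (y(x, p) = ((x + 6)*(p + x))*x = ((6 + x)*(p + x))*x = x*(6 + x)*(p + x))
d(535) - y(G, -412) = sqrt(667 + 535) - (-686)*((-686)**2 + 6*(-412) + 6*(-686) - 412*(-686)) = sqrt(1202) - (-686)*(470596 - 2472 - 4116 + 282632) = sqrt(1202) - (-686)*746640 = sqrt(1202) - 1*(-512195040) = sqrt(1202) + 512195040 = 512195040 + sqrt(1202)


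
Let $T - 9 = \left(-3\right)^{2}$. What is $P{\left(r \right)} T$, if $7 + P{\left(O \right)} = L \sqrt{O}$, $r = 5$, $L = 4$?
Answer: $-126 + 72 \sqrt{5} \approx 34.997$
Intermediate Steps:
$P{\left(O \right)} = -7 + 4 \sqrt{O}$
$T = 18$ ($T = 9 + \left(-3\right)^{2} = 9 + 9 = 18$)
$P{\left(r \right)} T = \left(-7 + 4 \sqrt{5}\right) 18 = -126 + 72 \sqrt{5}$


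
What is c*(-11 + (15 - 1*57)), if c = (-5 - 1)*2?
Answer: 636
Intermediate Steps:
c = -12 (c = -6*2 = -12)
c*(-11 + (15 - 1*57)) = -12*(-11 + (15 - 1*57)) = -12*(-11 + (15 - 57)) = -12*(-11 - 42) = -12*(-53) = 636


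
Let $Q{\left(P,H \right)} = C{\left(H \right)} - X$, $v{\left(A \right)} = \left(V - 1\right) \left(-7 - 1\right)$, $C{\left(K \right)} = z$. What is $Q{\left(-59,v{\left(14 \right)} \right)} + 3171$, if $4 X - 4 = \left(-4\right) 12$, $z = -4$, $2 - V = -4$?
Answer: $3178$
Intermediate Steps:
$V = 6$ ($V = 2 - -4 = 2 + 4 = 6$)
$C{\left(K \right)} = -4$
$X = -11$ ($X = 1 + \frac{\left(-4\right) 12}{4} = 1 + \frac{1}{4} \left(-48\right) = 1 - 12 = -11$)
$v{\left(A \right)} = -40$ ($v{\left(A \right)} = \left(6 - 1\right) \left(-7 - 1\right) = 5 \left(-8\right) = -40$)
$Q{\left(P,H \right)} = 7$ ($Q{\left(P,H \right)} = -4 - -11 = -4 + 11 = 7$)
$Q{\left(-59,v{\left(14 \right)} \right)} + 3171 = 7 + 3171 = 3178$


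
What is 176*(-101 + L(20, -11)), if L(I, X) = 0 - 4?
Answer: -18480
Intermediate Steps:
L(I, X) = -4
176*(-101 + L(20, -11)) = 176*(-101 - 4) = 176*(-105) = -18480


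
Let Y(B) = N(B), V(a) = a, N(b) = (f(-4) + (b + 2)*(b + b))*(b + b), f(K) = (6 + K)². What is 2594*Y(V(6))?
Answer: 3112800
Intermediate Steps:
N(b) = 2*b*(4 + 2*b*(2 + b)) (N(b) = ((6 - 4)² + (b + 2)*(b + b))*(b + b) = (2² + (2 + b)*(2*b))*(2*b) = (4 + 2*b*(2 + b))*(2*b) = 2*b*(4 + 2*b*(2 + b)))
Y(B) = 4*B*(2 + B² + 2*B)
2594*Y(V(6)) = 2594*(4*6*(2 + 6² + 2*6)) = 2594*(4*6*(2 + 36 + 12)) = 2594*(4*6*50) = 2594*1200 = 3112800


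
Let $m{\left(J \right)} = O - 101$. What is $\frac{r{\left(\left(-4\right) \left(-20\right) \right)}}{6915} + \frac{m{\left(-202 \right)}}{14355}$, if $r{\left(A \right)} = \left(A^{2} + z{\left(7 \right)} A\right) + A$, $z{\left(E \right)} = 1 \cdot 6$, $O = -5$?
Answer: $\frac{6611854}{6617655} \approx 0.99912$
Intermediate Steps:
$z{\left(E \right)} = 6$
$r{\left(A \right)} = A^{2} + 7 A$ ($r{\left(A \right)} = \left(A^{2} + 6 A\right) + A = A^{2} + 7 A$)
$m{\left(J \right)} = -106$ ($m{\left(J \right)} = -5 - 101 = -106$)
$\frac{r{\left(\left(-4\right) \left(-20\right) \right)}}{6915} + \frac{m{\left(-202 \right)}}{14355} = \frac{\left(-4\right) \left(-20\right) \left(7 - -80\right)}{6915} - \frac{106}{14355} = 80 \left(7 + 80\right) \frac{1}{6915} - \frac{106}{14355} = 80 \cdot 87 \cdot \frac{1}{6915} - \frac{106}{14355} = 6960 \cdot \frac{1}{6915} - \frac{106}{14355} = \frac{464}{461} - \frac{106}{14355} = \frac{6611854}{6617655}$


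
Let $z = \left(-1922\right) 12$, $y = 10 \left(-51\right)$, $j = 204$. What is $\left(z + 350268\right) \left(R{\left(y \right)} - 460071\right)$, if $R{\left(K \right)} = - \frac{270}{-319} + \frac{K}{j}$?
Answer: $- \frac{48021498403506}{319} \approx -1.5054 \cdot 10^{11}$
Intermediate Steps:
$y = -510$
$z = -23064$
$R{\left(K \right)} = \frac{270}{319} + \frac{K}{204}$ ($R{\left(K \right)} = - \frac{270}{-319} + \frac{K}{204} = \left(-270\right) \left(- \frac{1}{319}\right) + K \frac{1}{204} = \frac{270}{319} + \frac{K}{204}$)
$\left(z + 350268\right) \left(R{\left(y \right)} - 460071\right) = \left(-23064 + 350268\right) \left(\left(\frac{270}{319} + \frac{1}{204} \left(-510\right)\right) - 460071\right) = 327204 \left(\left(\frac{270}{319} - \frac{5}{2}\right) - 460071\right) = 327204 \left(- \frac{1055}{638} - 460071\right) = 327204 \left(- \frac{293526353}{638}\right) = - \frac{48021498403506}{319}$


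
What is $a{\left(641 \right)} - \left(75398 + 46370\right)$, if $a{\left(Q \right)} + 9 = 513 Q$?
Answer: $207056$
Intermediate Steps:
$a{\left(Q \right)} = -9 + 513 Q$
$a{\left(641 \right)} - \left(75398 + 46370\right) = \left(-9 + 513 \cdot 641\right) - \left(75398 + 46370\right) = \left(-9 + 328833\right) - 121768 = 328824 - 121768 = 207056$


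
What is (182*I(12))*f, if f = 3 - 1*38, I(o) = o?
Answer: -76440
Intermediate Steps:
f = -35 (f = 3 - 38 = -35)
(182*I(12))*f = (182*12)*(-35) = 2184*(-35) = -76440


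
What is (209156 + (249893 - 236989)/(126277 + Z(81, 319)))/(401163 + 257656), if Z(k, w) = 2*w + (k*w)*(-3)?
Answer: 737992928/2324595783 ≈ 0.31747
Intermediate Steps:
Z(k, w) = 2*w - 3*k*w
(209156 + (249893 - 236989)/(126277 + Z(81, 319)))/(401163 + 257656) = (209156 + (249893 - 236989)/(126277 + 319*(2 - 3*81)))/(401163 + 257656) = (209156 + 12904/(126277 + 319*(2 - 243)))/658819 = (209156 + 12904/(126277 + 319*(-241)))*(1/658819) = (209156 + 12904/(126277 - 76879))*(1/658819) = (209156 + 12904/49398)*(1/658819) = (209156 + 12904*(1/49398))*(1/658819) = (209156 + 6452/24699)*(1/658819) = (5165950496/24699)*(1/658819) = 737992928/2324595783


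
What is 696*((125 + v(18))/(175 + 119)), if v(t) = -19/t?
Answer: 129398/441 ≈ 293.42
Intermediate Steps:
696*((125 + v(18))/(175 + 119)) = 696*((125 - 19/18)/(175 + 119)) = 696*((125 - 19*1/18)/294) = 696*((125 - 19/18)*(1/294)) = 696*((2231/18)*(1/294)) = 696*(2231/5292) = 129398/441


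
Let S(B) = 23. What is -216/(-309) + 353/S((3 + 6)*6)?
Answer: 38015/2369 ≈ 16.047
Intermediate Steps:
-216/(-309) + 353/S((3 + 6)*6) = -216/(-309) + 353/23 = -216*(-1/309) + 353*(1/23) = 72/103 + 353/23 = 38015/2369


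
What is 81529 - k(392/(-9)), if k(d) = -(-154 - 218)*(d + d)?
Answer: 341803/3 ≈ 1.1393e+5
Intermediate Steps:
k(d) = 744*d (k(d) = -(-372)*2*d = -(-744)*d = 744*d)
81529 - k(392/(-9)) = 81529 - 744*392/(-9) = 81529 - 744*392*(-⅑) = 81529 - 744*(-392)/9 = 81529 - 1*(-97216/3) = 81529 + 97216/3 = 341803/3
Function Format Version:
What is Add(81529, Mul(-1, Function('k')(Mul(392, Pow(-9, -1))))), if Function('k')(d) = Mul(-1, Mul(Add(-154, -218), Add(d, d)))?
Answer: Rational(341803, 3) ≈ 1.1393e+5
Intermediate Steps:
Function('k')(d) = Mul(744, d) (Function('k')(d) = Mul(-1, Mul(-372, Mul(2, d))) = Mul(-1, Mul(-744, d)) = Mul(744, d))
Add(81529, Mul(-1, Function('k')(Mul(392, Pow(-9, -1))))) = Add(81529, Mul(-1, Mul(744, Mul(392, Pow(-9, -1))))) = Add(81529, Mul(-1, Mul(744, Mul(392, Rational(-1, 9))))) = Add(81529, Mul(-1, Mul(744, Rational(-392, 9)))) = Add(81529, Mul(-1, Rational(-97216, 3))) = Add(81529, Rational(97216, 3)) = Rational(341803, 3)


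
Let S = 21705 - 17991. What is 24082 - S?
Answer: 20368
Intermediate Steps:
S = 3714
24082 - S = 24082 - 1*3714 = 24082 - 3714 = 20368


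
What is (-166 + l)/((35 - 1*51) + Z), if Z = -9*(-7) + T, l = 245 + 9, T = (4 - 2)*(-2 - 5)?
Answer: 8/3 ≈ 2.6667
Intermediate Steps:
T = -14 (T = 2*(-7) = -14)
l = 254
Z = 49 (Z = -9*(-7) - 14 = 63 - 14 = 49)
(-166 + l)/((35 - 1*51) + Z) = (-166 + 254)/((35 - 1*51) + 49) = 88/((35 - 51) + 49) = 88/(-16 + 49) = 88/33 = 88*(1/33) = 8/3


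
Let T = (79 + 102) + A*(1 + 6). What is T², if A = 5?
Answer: 46656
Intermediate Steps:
T = 216 (T = (79 + 102) + 5*(1 + 6) = 181 + 5*7 = 181 + 35 = 216)
T² = 216² = 46656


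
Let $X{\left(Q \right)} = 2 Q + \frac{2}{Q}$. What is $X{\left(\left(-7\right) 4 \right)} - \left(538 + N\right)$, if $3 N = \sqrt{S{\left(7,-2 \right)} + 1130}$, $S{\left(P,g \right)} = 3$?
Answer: $- \frac{8317}{14} - \frac{\sqrt{1133}}{3} \approx -605.29$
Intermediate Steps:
$N = \frac{\sqrt{1133}}{3}$ ($N = \frac{\sqrt{3 + 1130}}{3} = \frac{\sqrt{1133}}{3} \approx 11.22$)
$X{\left(\left(-7\right) 4 \right)} - \left(538 + N\right) = \left(2 \left(\left(-7\right) 4\right) + \frac{2}{\left(-7\right) 4}\right) - \left(538 + \frac{\sqrt{1133}}{3}\right) = \left(2 \left(-28\right) + \frac{2}{-28}\right) - \left(538 + \frac{\sqrt{1133}}{3}\right) = \left(-56 + 2 \left(- \frac{1}{28}\right)\right) - \left(538 + \frac{\sqrt{1133}}{3}\right) = \left(-56 - \frac{1}{14}\right) - \left(538 + \frac{\sqrt{1133}}{3}\right) = - \frac{785}{14} - \left(538 + \frac{\sqrt{1133}}{3}\right) = - \frac{8317}{14} - \frac{\sqrt{1133}}{3}$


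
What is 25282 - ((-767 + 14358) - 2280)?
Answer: 13971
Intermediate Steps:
25282 - ((-767 + 14358) - 2280) = 25282 - (13591 - 2280) = 25282 - 1*11311 = 25282 - 11311 = 13971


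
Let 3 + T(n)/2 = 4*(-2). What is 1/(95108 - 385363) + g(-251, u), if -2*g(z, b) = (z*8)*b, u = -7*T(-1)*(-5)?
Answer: -224390335401/290255 ≈ -7.7308e+5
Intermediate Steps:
T(n) = -22 (T(n) = -6 + 2*(4*(-2)) = -6 + 2*(-8) = -6 - 16 = -22)
u = -770 (u = -7*(-22)*(-5) = 154*(-5) = -770)
g(z, b) = -4*b*z (g(z, b) = -z*8*b/2 = -8*z*b/2 = -4*b*z)
1/(95108 - 385363) + g(-251, u) = 1/(95108 - 385363) - 4*(-770)*(-251) = 1/(-290255) - 773080 = -1/290255 - 773080 = -224390335401/290255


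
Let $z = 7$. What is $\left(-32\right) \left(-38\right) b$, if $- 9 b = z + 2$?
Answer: $-1216$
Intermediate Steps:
$b = -1$ ($b = - \frac{7 + 2}{9} = \left(- \frac{1}{9}\right) 9 = -1$)
$\left(-32\right) \left(-38\right) b = \left(-32\right) \left(-38\right) \left(-1\right) = 1216 \left(-1\right) = -1216$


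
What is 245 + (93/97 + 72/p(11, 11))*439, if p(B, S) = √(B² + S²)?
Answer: 64592/97 + 15804*√2/11 ≈ 2697.7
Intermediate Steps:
245 + (93/97 + 72/p(11, 11))*439 = 245 + (93/97 + 72/(√(11² + 11²)))*439 = 245 + (93*(1/97) + 72/(√(121 + 121)))*439 = 245 + (93/97 + 72/(√242))*439 = 245 + (93/97 + 72/((11*√2)))*439 = 245 + (93/97 + 72*(√2/22))*439 = 245 + (93/97 + 36*√2/11)*439 = 245 + (40827/97 + 15804*√2/11) = 64592/97 + 15804*√2/11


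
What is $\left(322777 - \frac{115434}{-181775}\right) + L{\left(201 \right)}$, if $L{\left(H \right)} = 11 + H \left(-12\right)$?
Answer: $\frac{5294223894}{16525} \approx 3.2038 \cdot 10^{5}$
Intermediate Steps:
$L{\left(H \right)} = 11 - 12 H$
$\left(322777 - \frac{115434}{-181775}\right) + L{\left(201 \right)} = \left(322777 - \frac{115434}{-181775}\right) + \left(11 - 2412\right) = \left(322777 - - \frac{10494}{16525}\right) + \left(11 - 2412\right) = \left(322777 + \frac{10494}{16525}\right) - 2401 = \frac{5333900419}{16525} - 2401 = \frac{5294223894}{16525}$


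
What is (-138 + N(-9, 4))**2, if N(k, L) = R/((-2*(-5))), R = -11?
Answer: 1934881/100 ≈ 19349.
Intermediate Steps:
N(k, L) = -11/10 (N(k, L) = -11/((-2*(-5))) = -11/10)
(-138 + N(-9, 4))**2 = (-138 - 11/10)**2 = (-1391/10)**2 = 1934881/100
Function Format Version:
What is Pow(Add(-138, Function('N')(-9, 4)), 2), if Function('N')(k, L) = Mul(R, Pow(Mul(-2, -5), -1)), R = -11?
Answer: Rational(1934881, 100) ≈ 19349.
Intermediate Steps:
Function('N')(k, L) = Rational(-11, 10) (Function('N')(k, L) = Mul(-11, Pow(Mul(-2, -5), -1)) = Mul(-11, Pow(10, -1)) = Mul(-11, Rational(1, 10)) = Rational(-11, 10))
Pow(Add(-138, Function('N')(-9, 4)), 2) = Pow(Add(-138, Rational(-11, 10)), 2) = Pow(Rational(-1391, 10), 2) = Rational(1934881, 100)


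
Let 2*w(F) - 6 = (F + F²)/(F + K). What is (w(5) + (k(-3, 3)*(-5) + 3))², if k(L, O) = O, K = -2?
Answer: 16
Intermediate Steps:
w(F) = 3 + (F + F²)/(2*(-2 + F)) (w(F) = 3 + ((F + F²)/(F - 2))/2 = 3 + ((F + F²)/(-2 + F))/2 = 3 + (F + F²)/(2*(-2 + F)))
(w(5) + (k(-3, 3)*(-5) + 3))² = ((-12 + 5² + 7*5)/(2*(-2 + 5)) + (3*(-5) + 3))² = ((½)*(-12 + 25 + 35)/3 + (-15 + 3))² = ((½)*(⅓)*48 - 12)² = (8 - 12)² = (-4)² = 16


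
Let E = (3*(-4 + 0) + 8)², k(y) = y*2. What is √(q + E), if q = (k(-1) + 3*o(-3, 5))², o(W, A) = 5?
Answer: √185 ≈ 13.601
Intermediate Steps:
k(y) = 2*y
E = 16 (E = (3*(-4) + 8)² = (-12 + 8)² = (-4)² = 16)
q = 169 (q = (2*(-1) + 3*5)² = (-2 + 15)² = 13² = 169)
√(q + E) = √(169 + 16) = √185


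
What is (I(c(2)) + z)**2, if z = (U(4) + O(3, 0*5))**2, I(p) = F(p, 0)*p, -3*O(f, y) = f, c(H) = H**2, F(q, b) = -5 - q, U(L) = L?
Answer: 729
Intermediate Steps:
O(f, y) = -f/3
I(p) = p*(-5 - p) (I(p) = (-5 - p)*p = p*(-5 - p))
z = 9 (z = (4 - 1/3*3)**2 = (4 - 1)**2 = 3**2 = 9)
(I(c(2)) + z)**2 = (-1*2**2*(5 + 2**2) + 9)**2 = (-1*4*(5 + 4) + 9)**2 = (-1*4*9 + 9)**2 = (-36 + 9)**2 = (-27)**2 = 729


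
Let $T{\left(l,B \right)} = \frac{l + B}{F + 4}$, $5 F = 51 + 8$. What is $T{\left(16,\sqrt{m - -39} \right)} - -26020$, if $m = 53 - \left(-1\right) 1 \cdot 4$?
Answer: $\frac{2055660}{79} + \frac{20 \sqrt{6}}{79} \approx 26022.0$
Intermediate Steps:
$m = 57$ ($m = 53 - \left(-1\right) 4 = 53 - -4 = 53 + 4 = 57$)
$F = \frac{59}{5}$ ($F = \frac{51 + 8}{5} = \frac{1}{5} \cdot 59 = \frac{59}{5} \approx 11.8$)
$T{\left(l,B \right)} = \frac{5 B}{79} + \frac{5 l}{79}$ ($T{\left(l,B \right)} = \frac{l + B}{\frac{59}{5} + 4} = \frac{B + l}{\frac{79}{5}} = \left(B + l\right) \frac{5}{79} = \frac{5 B}{79} + \frac{5 l}{79}$)
$T{\left(16,\sqrt{m - -39} \right)} - -26020 = \left(\frac{5 \sqrt{57 - -39}}{79} + \frac{5}{79} \cdot 16\right) - -26020 = \left(\frac{5 \sqrt{57 + \left(-12 + 51\right)}}{79} + \frac{80}{79}\right) + 26020 = \left(\frac{5 \sqrt{57 + 39}}{79} + \frac{80}{79}\right) + 26020 = \left(\frac{5 \sqrt{96}}{79} + \frac{80}{79}\right) + 26020 = \left(\frac{5 \cdot 4 \sqrt{6}}{79} + \frac{80}{79}\right) + 26020 = \left(\frac{20 \sqrt{6}}{79} + \frac{80}{79}\right) + 26020 = \left(\frac{80}{79} + \frac{20 \sqrt{6}}{79}\right) + 26020 = \frac{2055660}{79} + \frac{20 \sqrt{6}}{79}$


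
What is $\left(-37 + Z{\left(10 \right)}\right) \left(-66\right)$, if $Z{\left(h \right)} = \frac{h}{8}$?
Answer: $\frac{4719}{2} \approx 2359.5$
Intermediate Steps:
$Z{\left(h \right)} = \frac{h}{8}$ ($Z{\left(h \right)} = h \frac{1}{8} = \frac{h}{8}$)
$\left(-37 + Z{\left(10 \right)}\right) \left(-66\right) = \left(-37 + \frac{1}{8} \cdot 10\right) \left(-66\right) = \left(-37 + \frac{5}{4}\right) \left(-66\right) = \left(- \frac{143}{4}\right) \left(-66\right) = \frac{4719}{2}$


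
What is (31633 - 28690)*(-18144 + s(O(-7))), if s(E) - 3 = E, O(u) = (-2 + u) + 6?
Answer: -53397792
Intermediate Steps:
O(u) = 4 + u
s(E) = 3 + E
(31633 - 28690)*(-18144 + s(O(-7))) = (31633 - 28690)*(-18144 + (3 + (4 - 7))) = 2943*(-18144 + (3 - 3)) = 2943*(-18144 + 0) = 2943*(-18144) = -53397792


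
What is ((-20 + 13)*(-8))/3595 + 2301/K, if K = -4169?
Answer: -8038631/14987555 ≈ -0.53635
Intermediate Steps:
((-20 + 13)*(-8))/3595 + 2301/K = ((-20 + 13)*(-8))/3595 + 2301/(-4169) = -7*(-8)*(1/3595) + 2301*(-1/4169) = 56*(1/3595) - 2301/4169 = 56/3595 - 2301/4169 = -8038631/14987555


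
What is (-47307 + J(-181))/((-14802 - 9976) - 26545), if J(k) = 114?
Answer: 47193/51323 ≈ 0.91953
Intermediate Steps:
(-47307 + J(-181))/((-14802 - 9976) - 26545) = (-47307 + 114)/((-14802 - 9976) - 26545) = -47193/(-24778 - 26545) = -47193/(-51323) = -47193*(-1/51323) = 47193/51323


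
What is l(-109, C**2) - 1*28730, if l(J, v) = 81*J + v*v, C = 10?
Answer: -27559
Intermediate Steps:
l(J, v) = v**2 + 81*J (l(J, v) = 81*J + v**2 = v**2 + 81*J)
l(-109, C**2) - 1*28730 = ((10**2)**2 + 81*(-109)) - 1*28730 = (100**2 - 8829) - 28730 = (10000 - 8829) - 28730 = 1171 - 28730 = -27559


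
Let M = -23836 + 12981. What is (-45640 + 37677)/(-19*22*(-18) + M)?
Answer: 7963/3331 ≈ 2.3906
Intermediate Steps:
M = -10855
(-45640 + 37677)/(-19*22*(-18) + M) = (-45640 + 37677)/(-19*22*(-18) - 10855) = -7963/(-418*(-18) - 10855) = -7963/(7524 - 10855) = -7963/(-3331) = -7963*(-1/3331) = 7963/3331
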